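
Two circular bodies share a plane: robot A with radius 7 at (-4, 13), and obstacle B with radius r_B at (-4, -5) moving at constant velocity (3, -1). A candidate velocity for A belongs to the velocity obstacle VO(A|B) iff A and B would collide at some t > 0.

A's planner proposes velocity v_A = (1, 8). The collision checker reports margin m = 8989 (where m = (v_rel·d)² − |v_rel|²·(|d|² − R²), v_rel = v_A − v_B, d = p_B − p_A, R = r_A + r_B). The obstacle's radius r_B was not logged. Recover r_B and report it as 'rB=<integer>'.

m = 8989
d = (0, -18);  v_rel = (-2, 9),  |v_rel|² = 85
v_rel×d = (-2)·(-18) − (9)·(0) = 36
since m = R²·85 − 36²:  R² = (1296 + 8989) / 85 = 121
R = √121 = 11  ⇒  r_B = 11 − 7 = 4

rB=4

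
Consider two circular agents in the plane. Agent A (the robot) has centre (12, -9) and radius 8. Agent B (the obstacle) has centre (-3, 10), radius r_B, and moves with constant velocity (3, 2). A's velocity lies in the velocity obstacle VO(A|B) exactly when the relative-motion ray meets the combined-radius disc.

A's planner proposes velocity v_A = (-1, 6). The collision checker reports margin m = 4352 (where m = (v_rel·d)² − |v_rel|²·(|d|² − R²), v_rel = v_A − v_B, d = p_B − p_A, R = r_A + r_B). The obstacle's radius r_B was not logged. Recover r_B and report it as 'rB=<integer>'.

m = 4352
d = (-15, 19);  v_rel = (-4, 4),  |v_rel|² = 32
v_rel×d = (-4)·(19) − (4)·(-15) = -16
since m = R²·32 − (-16)²:  R² = (256 + 4352) / 32 = 144
R = √144 = 12  ⇒  r_B = 12 − 8 = 4

rB=4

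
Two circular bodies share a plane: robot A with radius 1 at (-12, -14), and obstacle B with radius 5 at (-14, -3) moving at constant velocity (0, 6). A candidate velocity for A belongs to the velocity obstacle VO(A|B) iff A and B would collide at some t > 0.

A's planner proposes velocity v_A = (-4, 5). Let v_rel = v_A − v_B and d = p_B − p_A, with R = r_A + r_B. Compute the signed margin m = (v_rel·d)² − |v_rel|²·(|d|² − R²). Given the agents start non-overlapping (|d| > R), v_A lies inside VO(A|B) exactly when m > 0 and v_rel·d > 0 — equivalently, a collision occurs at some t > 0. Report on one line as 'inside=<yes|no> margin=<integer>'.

d = (-2, 11),  |d|² = 125;  R = 1+5 = 6,  c = 125−6² = 89
v_rel = (-4, -1),  |v_rel|² = 17;  v_rel·d = (-4)·(-2) + (-1)·(11) = -3
17·t² + 6·t + 89 = 0  ⇒  m = (-3)² − 17·89 = -1504
m = -1504 < 0,  v_rel·d = -3 < 0  ⇒  outside

inside=no margin=-1504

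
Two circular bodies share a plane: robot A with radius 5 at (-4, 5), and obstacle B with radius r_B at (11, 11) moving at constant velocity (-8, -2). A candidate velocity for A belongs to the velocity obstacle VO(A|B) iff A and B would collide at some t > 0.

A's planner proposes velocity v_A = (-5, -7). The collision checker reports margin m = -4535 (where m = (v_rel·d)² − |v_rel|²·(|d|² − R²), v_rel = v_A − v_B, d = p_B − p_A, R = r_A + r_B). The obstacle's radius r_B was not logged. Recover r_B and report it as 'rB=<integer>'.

m = -4535
d = (15, 6);  v_rel = (3, -5),  |v_rel|² = 34
v_rel×d = (3)·(6) − (-5)·(15) = 93
since m = R²·34 − 93²:  R² = (8649 + -4535) / 34 = 121
R = √121 = 11  ⇒  r_B = 11 − 5 = 6

rB=6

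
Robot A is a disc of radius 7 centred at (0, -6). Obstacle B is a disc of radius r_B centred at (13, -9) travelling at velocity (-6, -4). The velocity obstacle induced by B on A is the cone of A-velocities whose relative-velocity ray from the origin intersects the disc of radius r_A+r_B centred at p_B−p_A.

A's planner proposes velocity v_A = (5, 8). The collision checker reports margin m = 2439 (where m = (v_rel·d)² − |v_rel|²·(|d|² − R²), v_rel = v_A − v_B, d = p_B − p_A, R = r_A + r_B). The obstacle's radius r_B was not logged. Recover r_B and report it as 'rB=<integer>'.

m = 2439
d = (13, -3);  v_rel = (11, 12),  |v_rel|² = 265
v_rel×d = (11)·(-3) − (12)·(13) = -189
since m = R²·265 − (-189)²:  R² = (35721 + 2439) / 265 = 144
R = √144 = 12  ⇒  r_B = 12 − 7 = 5

rB=5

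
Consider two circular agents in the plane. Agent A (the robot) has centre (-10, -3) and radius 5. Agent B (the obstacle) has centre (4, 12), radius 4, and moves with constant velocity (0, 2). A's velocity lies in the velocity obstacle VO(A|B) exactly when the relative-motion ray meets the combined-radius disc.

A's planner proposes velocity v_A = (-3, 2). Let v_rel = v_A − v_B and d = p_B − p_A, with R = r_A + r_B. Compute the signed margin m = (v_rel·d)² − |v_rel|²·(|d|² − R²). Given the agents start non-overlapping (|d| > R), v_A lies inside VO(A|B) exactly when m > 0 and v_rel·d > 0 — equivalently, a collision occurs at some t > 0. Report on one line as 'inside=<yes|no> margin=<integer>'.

d = (14, 15),  |d|² = 421;  R = 5+4 = 9,  c = 421−9² = 340
v_rel = (-3, 0),  |v_rel|² = 9;  v_rel·d = (-3)·(14) + (0)·(15) = -42
9·t² + 84·t + 340 = 0  ⇒  m = (-42)² − 9·340 = -1296
m = -1296 < 0,  v_rel·d = -42 < 0  ⇒  outside

inside=no margin=-1296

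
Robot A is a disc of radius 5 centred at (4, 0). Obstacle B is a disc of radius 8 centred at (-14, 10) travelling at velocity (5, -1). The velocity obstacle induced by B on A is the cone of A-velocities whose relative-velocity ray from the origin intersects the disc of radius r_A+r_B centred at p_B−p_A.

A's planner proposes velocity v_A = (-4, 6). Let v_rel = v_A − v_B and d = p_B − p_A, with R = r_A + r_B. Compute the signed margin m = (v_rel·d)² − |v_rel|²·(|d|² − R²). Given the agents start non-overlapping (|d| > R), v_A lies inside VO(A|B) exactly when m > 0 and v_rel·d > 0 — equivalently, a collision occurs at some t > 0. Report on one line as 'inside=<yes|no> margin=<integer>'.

d = (-18, 10),  |d|² = 424;  R = 5+8 = 13,  c = 424−13² = 255
v_rel = (-9, 7),  |v_rel|² = 130;  v_rel·d = (-9)·(-18) + (7)·(10) = 232
130·t² − 464·t + 255 = 0  ⇒  m = 232² − 130·255 = 20674
m = 20674 > 0,  v_rel·d = 232 > 0  ⇒  inside

inside=yes margin=20674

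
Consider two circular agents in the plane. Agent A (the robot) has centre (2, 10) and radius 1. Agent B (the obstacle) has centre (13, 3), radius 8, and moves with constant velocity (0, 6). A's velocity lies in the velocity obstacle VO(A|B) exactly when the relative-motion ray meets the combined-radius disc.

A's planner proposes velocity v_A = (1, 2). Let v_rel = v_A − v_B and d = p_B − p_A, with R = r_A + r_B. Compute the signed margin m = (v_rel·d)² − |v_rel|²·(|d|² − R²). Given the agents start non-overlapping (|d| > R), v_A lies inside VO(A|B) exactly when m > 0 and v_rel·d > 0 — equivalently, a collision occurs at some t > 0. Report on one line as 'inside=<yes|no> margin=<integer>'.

d = (11, -7),  |d|² = 170;  R = 1+8 = 9,  c = 170−9² = 89
v_rel = (1, -4),  |v_rel|² = 17;  v_rel·d = (1)·(11) + (-4)·(-7) = 39
17·t² − 78·t + 89 = 0  ⇒  m = 39² − 17·89 = 8
m = 8 > 0,  v_rel·d = 39 > 0  ⇒  inside

inside=yes margin=8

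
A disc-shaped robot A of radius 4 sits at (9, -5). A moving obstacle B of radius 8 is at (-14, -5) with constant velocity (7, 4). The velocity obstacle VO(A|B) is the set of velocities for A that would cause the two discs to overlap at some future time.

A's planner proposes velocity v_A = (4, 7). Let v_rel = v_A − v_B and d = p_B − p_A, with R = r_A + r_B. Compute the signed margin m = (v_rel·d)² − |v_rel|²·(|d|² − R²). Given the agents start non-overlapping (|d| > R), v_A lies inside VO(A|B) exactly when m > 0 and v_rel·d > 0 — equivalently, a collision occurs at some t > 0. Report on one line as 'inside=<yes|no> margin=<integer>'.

d = (-23, 0),  |d|² = 529;  R = 4+8 = 12,  c = 529−12² = 385
v_rel = (-3, 3),  |v_rel|² = 18;  v_rel·d = (-3)·(-23) + (3)·(0) = 69
18·t² − 138·t + 385 = 0  ⇒  m = 69² − 18·385 = -2169
m = -2169 < 0,  v_rel·d = 69 > 0  ⇒  outside

inside=no margin=-2169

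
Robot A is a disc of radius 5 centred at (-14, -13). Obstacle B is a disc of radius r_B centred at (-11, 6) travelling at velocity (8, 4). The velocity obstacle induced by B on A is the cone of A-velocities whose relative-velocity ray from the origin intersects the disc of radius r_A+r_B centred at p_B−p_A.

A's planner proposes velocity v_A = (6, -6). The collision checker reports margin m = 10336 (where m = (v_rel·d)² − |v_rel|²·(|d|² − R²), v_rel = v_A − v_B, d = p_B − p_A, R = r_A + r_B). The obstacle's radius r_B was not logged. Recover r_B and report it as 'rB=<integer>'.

m = 10336
d = (3, 19);  v_rel = (-2, -10),  |v_rel|² = 104
v_rel×d = (-2)·(19) − (-10)·(3) = -8
since m = R²·104 − (-8)²:  R² = (64 + 10336) / 104 = 100
R = √100 = 10  ⇒  r_B = 10 − 5 = 5

rB=5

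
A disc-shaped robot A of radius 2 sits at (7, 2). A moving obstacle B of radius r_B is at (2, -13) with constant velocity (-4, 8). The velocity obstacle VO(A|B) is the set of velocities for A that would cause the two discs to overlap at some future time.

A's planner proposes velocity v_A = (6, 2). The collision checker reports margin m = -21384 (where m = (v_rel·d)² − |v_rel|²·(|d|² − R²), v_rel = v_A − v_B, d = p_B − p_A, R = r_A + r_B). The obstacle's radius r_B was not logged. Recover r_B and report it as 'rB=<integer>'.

m = -21384
d = (-5, -15);  v_rel = (10, -6),  |v_rel|² = 136
v_rel×d = (10)·(-15) − (-6)·(-5) = -180
since m = R²·136 − (-180)²:  R² = (32400 + -21384) / 136 = 81
R = √81 = 9  ⇒  r_B = 9 − 2 = 7

rB=7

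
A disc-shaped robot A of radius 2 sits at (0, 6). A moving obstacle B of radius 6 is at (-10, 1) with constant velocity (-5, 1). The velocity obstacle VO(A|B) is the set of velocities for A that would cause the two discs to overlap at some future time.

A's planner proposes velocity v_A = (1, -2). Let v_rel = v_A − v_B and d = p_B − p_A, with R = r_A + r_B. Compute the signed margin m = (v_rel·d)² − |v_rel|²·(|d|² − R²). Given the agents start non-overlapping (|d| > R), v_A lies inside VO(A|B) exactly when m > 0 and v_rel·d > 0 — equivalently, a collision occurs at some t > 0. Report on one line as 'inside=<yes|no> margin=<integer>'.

d = (-10, -5),  |d|² = 125;  R = 2+6 = 8,  c = 125−8² = 61
v_rel = (6, -3),  |v_rel|² = 45;  v_rel·d = (6)·(-10) + (-3)·(-5) = -45
45·t² + 90·t + 61 = 0  ⇒  m = (-45)² − 45·61 = -720
m = -720 < 0,  v_rel·d = -45 < 0  ⇒  outside

inside=no margin=-720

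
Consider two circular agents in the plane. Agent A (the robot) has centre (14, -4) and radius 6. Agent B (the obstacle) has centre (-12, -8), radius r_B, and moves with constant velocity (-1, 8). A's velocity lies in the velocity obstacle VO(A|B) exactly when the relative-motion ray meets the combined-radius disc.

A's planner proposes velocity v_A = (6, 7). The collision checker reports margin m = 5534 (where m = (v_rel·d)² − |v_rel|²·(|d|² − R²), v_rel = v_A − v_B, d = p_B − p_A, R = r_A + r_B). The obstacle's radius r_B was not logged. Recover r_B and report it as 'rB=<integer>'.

m = 5534
d = (-26, -4);  v_rel = (7, -1),  |v_rel|² = 50
v_rel×d = (7)·(-4) − (-1)·(-26) = -54
since m = R²·50 − (-54)²:  R² = (2916 + 5534) / 50 = 169
R = √169 = 13  ⇒  r_B = 13 − 6 = 7

rB=7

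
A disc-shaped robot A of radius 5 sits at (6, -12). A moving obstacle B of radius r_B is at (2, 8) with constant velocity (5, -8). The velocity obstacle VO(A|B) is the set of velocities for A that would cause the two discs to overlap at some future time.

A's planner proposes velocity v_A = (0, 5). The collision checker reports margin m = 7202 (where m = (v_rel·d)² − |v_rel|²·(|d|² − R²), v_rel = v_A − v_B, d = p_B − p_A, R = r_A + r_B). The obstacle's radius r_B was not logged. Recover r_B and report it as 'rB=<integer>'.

m = 7202
d = (-4, 20);  v_rel = (-5, 13),  |v_rel|² = 194
v_rel×d = (-5)·(20) − (13)·(-4) = -48
since m = R²·194 − (-48)²:  R² = (2304 + 7202) / 194 = 49
R = √49 = 7  ⇒  r_B = 7 − 5 = 2

rB=2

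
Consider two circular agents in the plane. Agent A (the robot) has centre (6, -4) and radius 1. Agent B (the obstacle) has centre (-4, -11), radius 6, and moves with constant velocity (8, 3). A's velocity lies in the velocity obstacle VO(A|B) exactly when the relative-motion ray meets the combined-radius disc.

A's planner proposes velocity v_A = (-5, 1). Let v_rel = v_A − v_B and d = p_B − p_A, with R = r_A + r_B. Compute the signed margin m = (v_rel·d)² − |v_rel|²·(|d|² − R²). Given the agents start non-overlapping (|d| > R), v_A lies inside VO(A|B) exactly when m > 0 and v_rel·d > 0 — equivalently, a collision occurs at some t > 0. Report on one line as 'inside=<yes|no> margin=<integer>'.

d = (-10, -7),  |d|² = 149;  R = 1+6 = 7,  c = 149−7² = 100
v_rel = (-13, -2),  |v_rel|² = 173;  v_rel·d = (-13)·(-10) + (-2)·(-7) = 144
173·t² − 288·t + 100 = 0  ⇒  m = 144² − 173·100 = 3436
m = 3436 > 0,  v_rel·d = 144 > 0  ⇒  inside

inside=yes margin=3436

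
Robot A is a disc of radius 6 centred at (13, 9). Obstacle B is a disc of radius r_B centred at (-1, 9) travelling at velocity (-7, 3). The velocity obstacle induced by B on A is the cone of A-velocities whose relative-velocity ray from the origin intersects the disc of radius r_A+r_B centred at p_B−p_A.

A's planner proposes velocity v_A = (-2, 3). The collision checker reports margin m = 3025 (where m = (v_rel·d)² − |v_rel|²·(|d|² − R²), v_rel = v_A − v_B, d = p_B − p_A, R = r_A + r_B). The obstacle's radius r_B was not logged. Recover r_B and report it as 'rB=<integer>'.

m = 3025
d = (-14, 0);  v_rel = (5, 0),  |v_rel|² = 25
v_rel×d = (5)·(0) − (0)·(-14) = 0
since m = R²·25 − 0²:  R² = (0 + 3025) / 25 = 121
R = √121 = 11  ⇒  r_B = 11 − 6 = 5

rB=5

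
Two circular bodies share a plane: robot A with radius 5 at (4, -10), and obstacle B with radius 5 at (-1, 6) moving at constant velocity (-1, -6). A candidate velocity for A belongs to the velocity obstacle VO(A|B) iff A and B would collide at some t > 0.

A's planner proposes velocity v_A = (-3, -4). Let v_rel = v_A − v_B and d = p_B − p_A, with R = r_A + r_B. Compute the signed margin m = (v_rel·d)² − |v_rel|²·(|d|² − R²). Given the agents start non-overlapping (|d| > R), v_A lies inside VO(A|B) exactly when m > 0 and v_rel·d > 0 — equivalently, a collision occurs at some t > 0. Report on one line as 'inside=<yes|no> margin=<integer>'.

d = (-5, 16),  |d|² = 281;  R = 5+5 = 10,  c = 281−10² = 181
v_rel = (-2, 2),  |v_rel|² = 8;  v_rel·d = (-2)·(-5) + (2)·(16) = 42
8·t² − 84·t + 181 = 0  ⇒  m = 42² − 8·181 = 316
m = 316 > 0,  v_rel·d = 42 > 0  ⇒  inside

inside=yes margin=316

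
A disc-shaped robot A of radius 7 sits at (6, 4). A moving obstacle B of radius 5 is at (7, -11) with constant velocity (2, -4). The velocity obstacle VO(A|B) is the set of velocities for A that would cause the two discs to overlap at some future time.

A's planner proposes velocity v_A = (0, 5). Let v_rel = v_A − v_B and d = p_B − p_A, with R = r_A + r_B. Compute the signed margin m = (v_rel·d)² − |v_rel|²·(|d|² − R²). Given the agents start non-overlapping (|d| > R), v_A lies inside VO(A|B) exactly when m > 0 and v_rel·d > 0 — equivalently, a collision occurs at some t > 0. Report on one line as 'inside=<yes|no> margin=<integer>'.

d = (1, -15),  |d|² = 226;  R = 7+5 = 12,  c = 226−12² = 82
v_rel = (-2, 9),  |v_rel|² = 85;  v_rel·d = (-2)·(1) + (9)·(-15) = -137
85·t² + 274·t + 82 = 0  ⇒  m = (-137)² − 85·82 = 11799
m = 11799 > 0,  v_rel·d = -137 < 0  ⇒  outside

inside=no margin=11799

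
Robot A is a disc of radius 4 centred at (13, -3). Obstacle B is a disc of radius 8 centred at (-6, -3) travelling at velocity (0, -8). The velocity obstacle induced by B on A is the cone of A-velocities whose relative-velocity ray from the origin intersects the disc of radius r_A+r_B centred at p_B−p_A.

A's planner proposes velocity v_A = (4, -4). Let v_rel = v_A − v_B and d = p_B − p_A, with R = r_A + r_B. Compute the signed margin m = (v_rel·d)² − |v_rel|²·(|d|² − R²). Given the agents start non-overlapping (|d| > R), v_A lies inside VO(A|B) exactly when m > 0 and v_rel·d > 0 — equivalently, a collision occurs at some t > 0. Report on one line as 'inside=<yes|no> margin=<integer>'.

d = (-19, 0),  |d|² = 361;  R = 4+8 = 12,  c = 361−12² = 217
v_rel = (4, 4),  |v_rel|² = 32;  v_rel·d = (4)·(-19) + (4)·(0) = -76
32·t² + 152·t + 217 = 0  ⇒  m = (-76)² − 32·217 = -1168
m = -1168 < 0,  v_rel·d = -76 < 0  ⇒  outside

inside=no margin=-1168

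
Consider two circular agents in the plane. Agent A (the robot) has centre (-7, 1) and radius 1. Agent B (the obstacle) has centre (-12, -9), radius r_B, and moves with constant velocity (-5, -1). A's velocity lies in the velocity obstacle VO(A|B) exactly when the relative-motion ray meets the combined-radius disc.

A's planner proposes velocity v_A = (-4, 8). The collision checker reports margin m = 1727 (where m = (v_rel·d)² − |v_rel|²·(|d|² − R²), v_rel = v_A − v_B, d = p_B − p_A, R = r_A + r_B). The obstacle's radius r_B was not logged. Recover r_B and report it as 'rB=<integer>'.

m = 1727
d = (-5, -10);  v_rel = (1, 9),  |v_rel|² = 82
v_rel×d = (1)·(-10) − (9)·(-5) = 35
since m = R²·82 − 35²:  R² = (1225 + 1727) / 82 = 36
R = √36 = 6  ⇒  r_B = 6 − 1 = 5

rB=5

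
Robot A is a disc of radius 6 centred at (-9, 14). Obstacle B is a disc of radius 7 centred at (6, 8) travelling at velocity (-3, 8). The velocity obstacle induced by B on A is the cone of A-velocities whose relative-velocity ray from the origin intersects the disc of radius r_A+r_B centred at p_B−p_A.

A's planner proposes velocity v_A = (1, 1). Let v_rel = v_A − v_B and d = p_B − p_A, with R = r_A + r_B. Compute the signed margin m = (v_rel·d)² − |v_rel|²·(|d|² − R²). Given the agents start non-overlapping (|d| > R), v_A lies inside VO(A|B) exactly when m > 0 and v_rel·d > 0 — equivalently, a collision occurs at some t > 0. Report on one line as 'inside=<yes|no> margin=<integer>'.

d = (15, -6),  |d|² = 261;  R = 6+7 = 13,  c = 261−13² = 92
v_rel = (4, -7),  |v_rel|² = 65;  v_rel·d = (4)·(15) + (-7)·(-6) = 102
65·t² − 204·t + 92 = 0  ⇒  m = 102² − 65·92 = 4424
m = 4424 > 0,  v_rel·d = 102 > 0  ⇒  inside

inside=yes margin=4424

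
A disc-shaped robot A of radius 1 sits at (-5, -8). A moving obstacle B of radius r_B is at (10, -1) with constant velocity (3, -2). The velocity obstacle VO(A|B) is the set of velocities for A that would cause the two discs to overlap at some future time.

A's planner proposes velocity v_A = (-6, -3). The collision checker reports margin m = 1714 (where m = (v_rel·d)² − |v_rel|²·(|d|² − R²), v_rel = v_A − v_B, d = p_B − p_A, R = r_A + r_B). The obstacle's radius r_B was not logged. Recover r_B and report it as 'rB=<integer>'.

m = 1714
d = (15, 7);  v_rel = (-9, -1),  |v_rel|² = 82
v_rel×d = (-9)·(7) − (-1)·(15) = -48
since m = R²·82 − (-48)²:  R² = (2304 + 1714) / 82 = 49
R = √49 = 7  ⇒  r_B = 7 − 1 = 6

rB=6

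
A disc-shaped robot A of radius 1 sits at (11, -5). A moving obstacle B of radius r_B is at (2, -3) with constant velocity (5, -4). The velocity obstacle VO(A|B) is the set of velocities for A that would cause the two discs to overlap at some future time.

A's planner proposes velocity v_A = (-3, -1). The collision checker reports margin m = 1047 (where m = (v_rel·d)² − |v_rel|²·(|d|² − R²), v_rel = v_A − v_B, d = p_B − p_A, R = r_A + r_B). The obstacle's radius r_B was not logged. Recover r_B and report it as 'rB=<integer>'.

m = 1047
d = (-9, 2);  v_rel = (-8, 3),  |v_rel|² = 73
v_rel×d = (-8)·(2) − (3)·(-9) = 11
since m = R²·73 − 11²:  R² = (121 + 1047) / 73 = 16
R = √16 = 4  ⇒  r_B = 4 − 1 = 3

rB=3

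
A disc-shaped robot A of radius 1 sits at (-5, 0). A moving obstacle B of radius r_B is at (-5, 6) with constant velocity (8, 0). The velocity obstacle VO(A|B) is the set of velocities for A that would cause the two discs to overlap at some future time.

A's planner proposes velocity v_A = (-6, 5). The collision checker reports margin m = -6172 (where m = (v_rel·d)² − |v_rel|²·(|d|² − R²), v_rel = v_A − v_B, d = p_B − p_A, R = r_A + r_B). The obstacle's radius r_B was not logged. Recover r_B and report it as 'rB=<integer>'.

m = -6172
d = (0, 6);  v_rel = (-14, 5),  |v_rel|² = 221
v_rel×d = (-14)·(6) − (5)·(0) = -84
since m = R²·221 − (-84)²:  R² = (7056 + -6172) / 221 = 4
R = √4 = 2  ⇒  r_B = 2 − 1 = 1

rB=1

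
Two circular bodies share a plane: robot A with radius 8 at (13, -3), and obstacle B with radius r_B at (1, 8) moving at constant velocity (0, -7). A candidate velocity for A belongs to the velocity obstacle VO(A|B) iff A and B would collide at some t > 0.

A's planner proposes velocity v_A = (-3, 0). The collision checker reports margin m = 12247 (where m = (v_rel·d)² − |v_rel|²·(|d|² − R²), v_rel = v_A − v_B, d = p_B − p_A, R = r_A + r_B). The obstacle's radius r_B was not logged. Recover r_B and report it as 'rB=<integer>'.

m = 12247
d = (-12, 11);  v_rel = (-3, 7),  |v_rel|² = 58
v_rel×d = (-3)·(11) − (7)·(-12) = 51
since m = R²·58 − 51²:  R² = (2601 + 12247) / 58 = 256
R = √256 = 16  ⇒  r_B = 16 − 8 = 8

rB=8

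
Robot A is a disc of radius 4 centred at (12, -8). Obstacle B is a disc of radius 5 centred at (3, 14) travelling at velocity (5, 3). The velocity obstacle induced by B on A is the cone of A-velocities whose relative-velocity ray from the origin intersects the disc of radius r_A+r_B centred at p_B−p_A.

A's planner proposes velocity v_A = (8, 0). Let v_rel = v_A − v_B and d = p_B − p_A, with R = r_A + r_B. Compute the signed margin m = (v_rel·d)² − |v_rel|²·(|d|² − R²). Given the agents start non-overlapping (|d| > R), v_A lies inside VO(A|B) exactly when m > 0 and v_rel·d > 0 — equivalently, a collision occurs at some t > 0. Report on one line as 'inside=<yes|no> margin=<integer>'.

d = (-9, 22),  |d|² = 565;  R = 4+5 = 9,  c = 565−9² = 484
v_rel = (3, -3),  |v_rel|² = 18;  v_rel·d = (3)·(-9) + (-3)·(22) = -93
18·t² + 186·t + 484 = 0  ⇒  m = (-93)² − 18·484 = -63
m = -63 < 0,  v_rel·d = -93 < 0  ⇒  outside

inside=no margin=-63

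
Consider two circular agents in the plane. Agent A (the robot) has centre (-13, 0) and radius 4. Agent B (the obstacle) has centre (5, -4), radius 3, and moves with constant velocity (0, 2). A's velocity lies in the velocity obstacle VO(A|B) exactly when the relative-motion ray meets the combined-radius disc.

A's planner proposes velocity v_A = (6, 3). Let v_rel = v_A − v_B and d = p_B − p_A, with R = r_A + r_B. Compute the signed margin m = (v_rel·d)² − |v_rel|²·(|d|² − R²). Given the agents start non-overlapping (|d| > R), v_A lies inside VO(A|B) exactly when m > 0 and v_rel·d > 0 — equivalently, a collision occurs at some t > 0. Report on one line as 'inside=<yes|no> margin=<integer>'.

d = (18, -4),  |d|² = 340;  R = 4+3 = 7,  c = 340−7² = 291
v_rel = (6, 1),  |v_rel|² = 37;  v_rel·d = (6)·(18) + (1)·(-4) = 104
37·t² − 208·t + 291 = 0  ⇒  m = 104² − 37·291 = 49
m = 49 > 0,  v_rel·d = 104 > 0  ⇒  inside

inside=yes margin=49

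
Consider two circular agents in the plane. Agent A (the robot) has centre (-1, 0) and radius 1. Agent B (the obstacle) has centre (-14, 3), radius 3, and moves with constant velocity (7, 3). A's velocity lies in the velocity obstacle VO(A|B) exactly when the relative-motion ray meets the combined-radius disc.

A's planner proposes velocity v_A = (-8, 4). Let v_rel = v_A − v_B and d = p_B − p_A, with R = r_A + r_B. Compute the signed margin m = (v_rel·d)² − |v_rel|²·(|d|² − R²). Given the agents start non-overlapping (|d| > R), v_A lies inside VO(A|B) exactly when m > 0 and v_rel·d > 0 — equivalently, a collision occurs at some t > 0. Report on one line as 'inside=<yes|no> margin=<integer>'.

d = (-13, 3),  |d|² = 178;  R = 1+3 = 4,  c = 178−4² = 162
v_rel = (-15, 1),  |v_rel|² = 226;  v_rel·d = (-15)·(-13) + (1)·(3) = 198
226·t² − 396·t + 162 = 0  ⇒  m = 198² − 226·162 = 2592
m = 2592 > 0,  v_rel·d = 198 > 0  ⇒  inside

inside=yes margin=2592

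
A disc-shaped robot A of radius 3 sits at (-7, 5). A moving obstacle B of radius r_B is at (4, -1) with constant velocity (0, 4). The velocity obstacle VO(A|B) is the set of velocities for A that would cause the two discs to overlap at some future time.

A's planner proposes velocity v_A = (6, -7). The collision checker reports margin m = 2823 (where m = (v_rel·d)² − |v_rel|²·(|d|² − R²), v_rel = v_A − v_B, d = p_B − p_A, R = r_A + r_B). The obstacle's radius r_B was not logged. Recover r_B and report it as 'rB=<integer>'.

m = 2823
d = (11, -6);  v_rel = (6, -11),  |v_rel|² = 157
v_rel×d = (6)·(-6) − (-11)·(11) = 85
since m = R²·157 − 85²:  R² = (7225 + 2823) / 157 = 64
R = √64 = 8  ⇒  r_B = 8 − 3 = 5

rB=5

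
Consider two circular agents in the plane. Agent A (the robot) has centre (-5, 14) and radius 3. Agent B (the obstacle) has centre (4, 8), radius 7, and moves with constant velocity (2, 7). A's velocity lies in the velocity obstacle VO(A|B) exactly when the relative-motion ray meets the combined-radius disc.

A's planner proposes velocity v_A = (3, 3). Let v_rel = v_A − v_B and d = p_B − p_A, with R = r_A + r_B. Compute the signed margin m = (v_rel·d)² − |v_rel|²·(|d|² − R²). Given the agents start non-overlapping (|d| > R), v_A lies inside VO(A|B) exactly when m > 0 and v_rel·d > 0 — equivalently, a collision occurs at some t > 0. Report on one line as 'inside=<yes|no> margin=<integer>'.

d = (9, -6),  |d|² = 117;  R = 3+7 = 10,  c = 117−10² = 17
v_rel = (1, -4),  |v_rel|² = 17;  v_rel·d = (1)·(9) + (-4)·(-6) = 33
17·t² − 66·t + 17 = 0  ⇒  m = 33² − 17·17 = 800
m = 800 > 0,  v_rel·d = 33 > 0  ⇒  inside

inside=yes margin=800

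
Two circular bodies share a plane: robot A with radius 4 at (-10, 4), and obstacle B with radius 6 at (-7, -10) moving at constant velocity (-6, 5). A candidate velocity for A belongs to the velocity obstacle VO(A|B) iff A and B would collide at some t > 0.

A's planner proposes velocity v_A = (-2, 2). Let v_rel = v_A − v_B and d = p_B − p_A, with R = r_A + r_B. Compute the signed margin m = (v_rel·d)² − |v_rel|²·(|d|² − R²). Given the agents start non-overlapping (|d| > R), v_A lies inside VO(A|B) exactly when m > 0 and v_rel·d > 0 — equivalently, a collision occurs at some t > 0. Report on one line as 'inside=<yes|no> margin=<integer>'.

d = (3, -14),  |d|² = 205;  R = 4+6 = 10,  c = 205−10² = 105
v_rel = (4, -3),  |v_rel|² = 25;  v_rel·d = (4)·(3) + (-3)·(-14) = 54
25·t² − 108·t + 105 = 0  ⇒  m = 54² − 25·105 = 291
m = 291 > 0,  v_rel·d = 54 > 0  ⇒  inside

inside=yes margin=291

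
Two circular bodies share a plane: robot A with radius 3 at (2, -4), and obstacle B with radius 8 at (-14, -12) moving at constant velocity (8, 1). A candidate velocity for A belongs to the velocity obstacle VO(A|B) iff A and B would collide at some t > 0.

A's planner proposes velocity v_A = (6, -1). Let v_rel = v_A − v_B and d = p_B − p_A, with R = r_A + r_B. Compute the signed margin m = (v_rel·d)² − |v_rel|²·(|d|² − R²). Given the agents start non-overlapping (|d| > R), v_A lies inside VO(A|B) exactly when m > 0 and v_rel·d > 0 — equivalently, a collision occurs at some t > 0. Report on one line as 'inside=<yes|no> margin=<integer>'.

d = (-16, -8),  |d|² = 320;  R = 3+8 = 11,  c = 320−11² = 199
v_rel = (-2, -2),  |v_rel|² = 8;  v_rel·d = (-2)·(-16) + (-2)·(-8) = 48
8·t² − 96·t + 199 = 0  ⇒  m = 48² − 8·199 = 712
m = 712 > 0,  v_rel·d = 48 > 0  ⇒  inside

inside=yes margin=712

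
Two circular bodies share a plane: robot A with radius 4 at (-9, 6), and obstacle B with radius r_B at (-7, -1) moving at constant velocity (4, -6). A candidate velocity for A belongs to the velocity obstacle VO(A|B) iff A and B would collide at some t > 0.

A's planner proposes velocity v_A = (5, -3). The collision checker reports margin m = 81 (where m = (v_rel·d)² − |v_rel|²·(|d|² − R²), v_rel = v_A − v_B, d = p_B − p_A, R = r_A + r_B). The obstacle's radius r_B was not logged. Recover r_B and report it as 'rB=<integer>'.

m = 81
d = (2, -7);  v_rel = (1, 3),  |v_rel|² = 10
v_rel×d = (1)·(-7) − (3)·(2) = -13
since m = R²·10 − (-13)²:  R² = (169 + 81) / 10 = 25
R = √25 = 5  ⇒  r_B = 5 − 4 = 1

rB=1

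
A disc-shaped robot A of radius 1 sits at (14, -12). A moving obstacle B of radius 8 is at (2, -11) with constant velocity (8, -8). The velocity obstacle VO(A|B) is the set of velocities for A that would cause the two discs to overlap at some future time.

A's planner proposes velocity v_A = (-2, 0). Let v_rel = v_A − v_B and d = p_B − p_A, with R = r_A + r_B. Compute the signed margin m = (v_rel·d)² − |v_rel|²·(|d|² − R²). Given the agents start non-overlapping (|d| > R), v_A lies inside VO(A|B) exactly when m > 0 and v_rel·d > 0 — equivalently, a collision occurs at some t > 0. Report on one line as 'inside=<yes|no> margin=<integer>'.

d = (-12, 1),  |d|² = 145;  R = 1+8 = 9,  c = 145−9² = 64
v_rel = (-10, 8),  |v_rel|² = 164;  v_rel·d = (-10)·(-12) + (8)·(1) = 128
164·t² − 256·t + 64 = 0  ⇒  m = 128² − 164·64 = 5888
m = 5888 > 0,  v_rel·d = 128 > 0  ⇒  inside

inside=yes margin=5888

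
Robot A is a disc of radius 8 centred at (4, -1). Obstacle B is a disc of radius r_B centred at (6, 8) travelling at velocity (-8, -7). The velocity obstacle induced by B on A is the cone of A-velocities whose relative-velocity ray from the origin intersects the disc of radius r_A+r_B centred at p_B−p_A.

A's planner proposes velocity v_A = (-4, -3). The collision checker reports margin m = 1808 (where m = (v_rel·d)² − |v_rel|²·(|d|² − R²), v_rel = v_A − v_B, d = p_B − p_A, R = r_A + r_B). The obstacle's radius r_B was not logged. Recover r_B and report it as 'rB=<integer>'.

m = 1808
d = (2, 9);  v_rel = (4, 4),  |v_rel|² = 32
v_rel×d = (4)·(9) − (4)·(2) = 28
since m = R²·32 − 28²:  R² = (784 + 1808) / 32 = 81
R = √81 = 9  ⇒  r_B = 9 − 8 = 1

rB=1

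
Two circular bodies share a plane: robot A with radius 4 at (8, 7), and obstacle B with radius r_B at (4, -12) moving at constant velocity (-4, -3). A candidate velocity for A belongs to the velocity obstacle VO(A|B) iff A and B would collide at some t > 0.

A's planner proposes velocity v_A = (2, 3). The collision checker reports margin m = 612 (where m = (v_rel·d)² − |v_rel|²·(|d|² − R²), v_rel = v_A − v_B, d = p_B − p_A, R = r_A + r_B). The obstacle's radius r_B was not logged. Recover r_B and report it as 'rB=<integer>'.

m = 612
d = (-4, -19);  v_rel = (6, 6),  |v_rel|² = 72
v_rel×d = (6)·(-19) − (6)·(-4) = -90
since m = R²·72 − (-90)²:  R² = (8100 + 612) / 72 = 121
R = √121 = 11  ⇒  r_B = 11 − 4 = 7

rB=7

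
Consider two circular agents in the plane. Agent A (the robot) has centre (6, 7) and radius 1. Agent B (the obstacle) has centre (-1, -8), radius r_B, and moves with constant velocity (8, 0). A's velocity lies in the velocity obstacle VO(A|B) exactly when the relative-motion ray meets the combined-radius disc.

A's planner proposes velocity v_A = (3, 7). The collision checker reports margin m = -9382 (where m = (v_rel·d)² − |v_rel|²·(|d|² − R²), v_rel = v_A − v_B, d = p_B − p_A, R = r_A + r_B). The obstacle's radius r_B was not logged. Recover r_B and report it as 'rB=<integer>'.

m = -9382
d = (-7, -15);  v_rel = (-5, 7),  |v_rel|² = 74
v_rel×d = (-5)·(-15) − (7)·(-7) = 124
since m = R²·74 − 124²:  R² = (15376 + -9382) / 74 = 81
R = √81 = 9  ⇒  r_B = 9 − 1 = 8

rB=8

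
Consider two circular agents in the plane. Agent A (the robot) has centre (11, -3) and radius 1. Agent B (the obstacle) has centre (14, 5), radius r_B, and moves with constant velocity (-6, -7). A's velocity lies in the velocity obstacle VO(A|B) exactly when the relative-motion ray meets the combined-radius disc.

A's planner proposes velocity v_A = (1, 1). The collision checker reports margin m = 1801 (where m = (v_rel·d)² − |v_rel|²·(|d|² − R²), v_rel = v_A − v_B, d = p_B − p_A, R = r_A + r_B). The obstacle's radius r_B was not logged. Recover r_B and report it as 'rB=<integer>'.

m = 1801
d = (3, 8);  v_rel = (7, 8),  |v_rel|² = 113
v_rel×d = (7)·(8) − (8)·(3) = 32
since m = R²·113 − 32²:  R² = (1024 + 1801) / 113 = 25
R = √25 = 5  ⇒  r_B = 5 − 1 = 4

rB=4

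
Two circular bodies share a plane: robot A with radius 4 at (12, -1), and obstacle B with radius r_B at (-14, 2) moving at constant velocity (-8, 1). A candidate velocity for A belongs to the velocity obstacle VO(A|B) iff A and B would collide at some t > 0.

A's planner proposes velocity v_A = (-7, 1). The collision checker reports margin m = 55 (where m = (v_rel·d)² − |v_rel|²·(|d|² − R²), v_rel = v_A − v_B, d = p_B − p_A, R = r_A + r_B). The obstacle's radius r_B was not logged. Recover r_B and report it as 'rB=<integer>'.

m = 55
d = (-26, 3);  v_rel = (1, 0),  |v_rel|² = 1
v_rel×d = (1)·(3) − (0)·(-26) = 3
since m = R²·1 − 3²:  R² = (9 + 55) / 1 = 64
R = √64 = 8  ⇒  r_B = 8 − 4 = 4

rB=4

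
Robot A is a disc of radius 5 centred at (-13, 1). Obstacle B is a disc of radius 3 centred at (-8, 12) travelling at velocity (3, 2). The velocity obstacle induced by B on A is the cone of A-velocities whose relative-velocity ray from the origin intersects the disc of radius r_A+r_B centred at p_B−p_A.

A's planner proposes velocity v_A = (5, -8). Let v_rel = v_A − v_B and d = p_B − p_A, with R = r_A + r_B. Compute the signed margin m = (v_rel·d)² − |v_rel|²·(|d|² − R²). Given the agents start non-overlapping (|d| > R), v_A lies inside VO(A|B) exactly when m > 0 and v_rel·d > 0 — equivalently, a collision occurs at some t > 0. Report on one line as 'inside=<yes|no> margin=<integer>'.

d = (5, 11),  |d|² = 146;  R = 5+3 = 8,  c = 146−8² = 82
v_rel = (2, -10),  |v_rel|² = 104;  v_rel·d = (2)·(5) + (-10)·(11) = -100
104·t² + 200·t + 82 = 0  ⇒  m = (-100)² − 104·82 = 1472
m = 1472 > 0,  v_rel·d = -100 < 0  ⇒  outside

inside=no margin=1472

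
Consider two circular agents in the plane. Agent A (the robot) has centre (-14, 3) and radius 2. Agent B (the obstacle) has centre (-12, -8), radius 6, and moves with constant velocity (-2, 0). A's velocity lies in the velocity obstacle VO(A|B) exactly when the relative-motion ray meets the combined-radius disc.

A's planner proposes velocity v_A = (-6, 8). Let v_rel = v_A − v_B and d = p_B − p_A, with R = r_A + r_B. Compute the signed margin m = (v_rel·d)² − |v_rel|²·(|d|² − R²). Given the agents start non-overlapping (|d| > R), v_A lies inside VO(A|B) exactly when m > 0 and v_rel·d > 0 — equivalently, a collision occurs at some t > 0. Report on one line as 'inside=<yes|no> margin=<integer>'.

d = (2, -11),  |d|² = 125;  R = 2+6 = 8,  c = 125−8² = 61
v_rel = (-4, 8),  |v_rel|² = 80;  v_rel·d = (-4)·(2) + (8)·(-11) = -96
80·t² + 192·t + 61 = 0  ⇒  m = (-96)² − 80·61 = 4336
m = 4336 > 0,  v_rel·d = -96 < 0  ⇒  outside

inside=no margin=4336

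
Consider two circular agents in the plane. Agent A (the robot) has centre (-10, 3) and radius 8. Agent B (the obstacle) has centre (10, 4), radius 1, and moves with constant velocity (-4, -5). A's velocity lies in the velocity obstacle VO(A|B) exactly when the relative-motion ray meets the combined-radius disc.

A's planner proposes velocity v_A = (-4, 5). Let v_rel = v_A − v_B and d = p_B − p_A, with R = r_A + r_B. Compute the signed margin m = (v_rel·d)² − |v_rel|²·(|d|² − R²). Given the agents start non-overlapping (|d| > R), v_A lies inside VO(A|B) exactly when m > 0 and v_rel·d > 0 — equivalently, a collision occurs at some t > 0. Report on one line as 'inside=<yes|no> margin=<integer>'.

d = (20, 1),  |d|² = 401;  R = 8+1 = 9,  c = 401−9² = 320
v_rel = (0, 10),  |v_rel|² = 100;  v_rel·d = (0)·(20) + (10)·(1) = 10
100·t² − 20·t + 320 = 0  ⇒  m = 10² − 100·320 = -31900
m = -31900 < 0,  v_rel·d = 10 > 0  ⇒  outside

inside=no margin=-31900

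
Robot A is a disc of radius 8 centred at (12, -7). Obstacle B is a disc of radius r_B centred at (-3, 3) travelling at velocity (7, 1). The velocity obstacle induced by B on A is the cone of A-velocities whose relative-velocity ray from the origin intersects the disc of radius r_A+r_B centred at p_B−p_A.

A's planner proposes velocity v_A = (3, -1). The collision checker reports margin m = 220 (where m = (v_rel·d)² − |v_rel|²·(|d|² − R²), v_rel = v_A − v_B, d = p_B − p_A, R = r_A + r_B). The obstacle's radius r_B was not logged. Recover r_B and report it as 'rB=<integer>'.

m = 220
d = (-15, 10);  v_rel = (-4, -2),  |v_rel|² = 20
v_rel×d = (-4)·(10) − (-2)·(-15) = -70
since m = R²·20 − (-70)²:  R² = (4900 + 220) / 20 = 256
R = √256 = 16  ⇒  r_B = 16 − 8 = 8

rB=8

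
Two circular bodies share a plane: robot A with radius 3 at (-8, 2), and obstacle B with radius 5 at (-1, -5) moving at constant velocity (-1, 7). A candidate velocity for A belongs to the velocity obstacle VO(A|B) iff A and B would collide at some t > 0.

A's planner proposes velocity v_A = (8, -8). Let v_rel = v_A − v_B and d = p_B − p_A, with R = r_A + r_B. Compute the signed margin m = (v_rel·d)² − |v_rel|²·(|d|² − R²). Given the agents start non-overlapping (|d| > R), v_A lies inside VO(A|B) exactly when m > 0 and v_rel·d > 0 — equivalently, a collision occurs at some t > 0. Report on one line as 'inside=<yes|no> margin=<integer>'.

d = (7, -7),  |d|² = 98;  R = 3+5 = 8,  c = 98−8² = 34
v_rel = (9, -15),  |v_rel|² = 306;  v_rel·d = (9)·(7) + (-15)·(-7) = 168
306·t² − 336·t + 34 = 0  ⇒  m = 168² − 306·34 = 17820
m = 17820 > 0,  v_rel·d = 168 > 0  ⇒  inside

inside=yes margin=17820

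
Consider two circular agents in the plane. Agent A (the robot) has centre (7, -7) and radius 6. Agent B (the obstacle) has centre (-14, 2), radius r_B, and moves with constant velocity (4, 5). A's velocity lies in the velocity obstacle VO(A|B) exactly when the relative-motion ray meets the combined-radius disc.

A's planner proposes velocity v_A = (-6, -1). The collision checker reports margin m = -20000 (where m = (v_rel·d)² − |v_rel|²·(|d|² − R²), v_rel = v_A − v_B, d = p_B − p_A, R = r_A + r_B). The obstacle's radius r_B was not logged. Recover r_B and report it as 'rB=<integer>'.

m = -20000
d = (-21, 9);  v_rel = (-10, -6),  |v_rel|² = 136
v_rel×d = (-10)·(9) − (-6)·(-21) = -216
since m = R²·136 − (-216)²:  R² = (46656 + -20000) / 136 = 196
R = √196 = 14  ⇒  r_B = 14 − 6 = 8

rB=8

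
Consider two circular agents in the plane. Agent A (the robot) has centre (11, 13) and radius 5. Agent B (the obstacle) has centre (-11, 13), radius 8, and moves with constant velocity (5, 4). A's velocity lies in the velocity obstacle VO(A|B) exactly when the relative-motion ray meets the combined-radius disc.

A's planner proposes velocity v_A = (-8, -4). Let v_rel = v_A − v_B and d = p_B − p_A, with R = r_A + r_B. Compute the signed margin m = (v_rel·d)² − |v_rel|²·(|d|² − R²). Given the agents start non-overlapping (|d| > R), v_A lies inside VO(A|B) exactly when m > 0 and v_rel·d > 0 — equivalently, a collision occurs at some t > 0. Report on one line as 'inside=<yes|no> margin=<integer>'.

d = (-22, 0),  |d|² = 484;  R = 5+8 = 13,  c = 484−13² = 315
v_rel = (-13, -8),  |v_rel|² = 233;  v_rel·d = (-13)·(-22) + (-8)·(0) = 286
233·t² − 572·t + 315 = 0  ⇒  m = 286² − 233·315 = 8401
m = 8401 > 0,  v_rel·d = 286 > 0  ⇒  inside

inside=yes margin=8401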